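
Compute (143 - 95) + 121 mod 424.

169

143 - 95 = 48
48 + 121 = 169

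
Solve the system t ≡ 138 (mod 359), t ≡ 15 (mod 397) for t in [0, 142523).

125070

359⁻¹ mod 397: 359·94 ≡ 1 (mod 397), so 359⁻¹ ≡ 94.
t = 138 + 359·((15 − 138)·94 mod 397) = 138 + 359·348 = 125070.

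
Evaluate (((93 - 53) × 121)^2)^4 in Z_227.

93 - 53 = 40
40 × 121 = 4840 ≡ 73 (mod 227)
(73)^2 ≡ 108 (mod 227)
(108)^4 ≡ 78 (mod 227)

78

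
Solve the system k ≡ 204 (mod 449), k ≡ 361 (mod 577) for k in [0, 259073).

187886

449⁻¹ mod 577: 449*293 ≡ 1 (mod 577), so 449⁻¹ ≡ 293.
k = 204 + 449*((361 − 204)*293 mod 577) = 204 + 449*418 = 187886.
Check: 187886 mod 449 = 204, 187886 mod 577 = 361. ✓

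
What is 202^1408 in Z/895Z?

826

Compute successive squares:
1408 in binary is 10110000000, i.e. 1408 = 1024 + 256 + 128.
202^1 ≡ 202 (mod 895)
202^2 ≡ 202^2 = 40804 ≡ 529 (mod 895)
202^4 ≡ 529^2 = 279841 ≡ 601 (mod 895)
202^8 ≡ 601^2 = 361201 ≡ 516 (mod 895)
202^16 ≡ 516^2 = 266256 ≡ 441 (mod 895)
202^32 ≡ 441^2 = 194481 ≡ 266 (mod 895)
202^64 ≡ 266^2 = 70756 ≡ 51 (mod 895)
202^128 ≡ 51^2 = 2601 ≡ 811 (mod 895)
202^256 ≡ 811^2 = 657721 ≡ 791 (mod 895)
202^512 ≡ 791^2 = 625681 ≡ 76 (mod 895)
202^1024 ≡ 76^2 = 5776 ≡ 406 (mod 895)
202^1408 = 202^1024 * 202^256 * 202^128 ≡ 406 * 791 * 811 (mod 895).
Accumulate the product:
406 * 791 = 321146 ≡ 736
736 * 811 = 596896 ≡ 826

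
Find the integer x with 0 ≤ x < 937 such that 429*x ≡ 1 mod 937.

83

By the extended Euclidean algorithm:
937 = 2×429 + 79
429 = 5×79 + 34
79 = 2×34 + 11
34 = 3×11 + 1
11 = 11×1 + 0
gcd(429, 937) = 1, so the inverse exists.
Bézout: 1 = −38×937 + 83×429.
So 429⁻¹ ≡ 83 (mod 937).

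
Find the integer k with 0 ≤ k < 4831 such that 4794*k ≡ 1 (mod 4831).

3917

By the extended Euclidean algorithm:
4831 = 1×4794 + 37
4794 = 129×37 + 21
37 = 1×21 + 16
21 = 1×16 + 5
16 = 3×5 + 1
5 = 5×1 + 0
gcd(4794, 4831) = 1, so the inverse exists.
Bézout: 1 = 907×4831 − 914×4794.
So 4794⁻¹ ≡ −914 ≡ 3917 (mod 4831).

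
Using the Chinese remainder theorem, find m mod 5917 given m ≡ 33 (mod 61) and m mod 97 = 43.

3632

61⁻¹ mod 97: 61*35 ≡ 1 (mod 97), so 61⁻¹ ≡ 35.
m = 33 + 61*((43 − 33)*35 mod 97) = 33 + 61*59 = 3632.
Check: 3632 mod 61 = 33, 3632 mod 97 = 43. ✓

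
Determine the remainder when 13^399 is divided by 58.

By square-and-multiply:
399 in binary is 110001111, i.e. 399 = 256 + 128 + 8 + 4 + 2 + 1.
13^1 ≡ 13 (mod 58)
13^2 ≡ 13^2 = 169 ≡ 53 (mod 58)
13^4 ≡ 53^2 = 2809 ≡ 25 (mod 58)
13^8 ≡ 25^2 = 625 ≡ 45 (mod 58)
13^16 ≡ 45^2 = 2025 ≡ 53 (mod 58)
13^32 ≡ 53^2 = 2809 ≡ 25 (mod 58)
13^64 ≡ 25^2 = 625 ≡ 45 (mod 58)
13^128 ≡ 45^2 = 2025 ≡ 53 (mod 58)
13^256 ≡ 53^2 = 2809 ≡ 25 (mod 58)
13^399 = 13^256 * 13^128 * 13^8 * 13^4 * 13^2 * 13^1 ≡ 25 * 53 * 45 * 25 * 53 * 13 (mod 58).
Accumulate the product:
25 * 53 = 1325 ≡ 49
49 * 45 = 2205 ≡ 1
1 * 25 = 25
25 * 53 = 1325 ≡ 49
49 * 13 = 637 ≡ 57

57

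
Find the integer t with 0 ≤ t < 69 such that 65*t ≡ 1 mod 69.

Run the extended Euclidean algorithm:
69 = 1×65 + 4
65 = 16×4 + 1
4 = 4×1 + 0
gcd(65, 69) = 1, so the inverse exists.
Bézout: 1 = −16×69 + 17×65.
So 65⁻¹ ≡ 17 (mod 69).

17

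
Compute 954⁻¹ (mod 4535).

2914

By the extended Euclidean algorithm:
4535 = 4×954 + 719
954 = 1×719 + 235
719 = 3×235 + 14
235 = 16×14 + 11
14 = 1×11 + 3
11 = 3×3 + 2
3 = 1×2 + 1
2 = 2×1 + 0
gcd(954, 4535) = 1, so the inverse exists.
Bézout: 1 = 341×4535 − 1621×954.
So 954⁻¹ ≡ −1621 ≡ 2914 (mod 4535).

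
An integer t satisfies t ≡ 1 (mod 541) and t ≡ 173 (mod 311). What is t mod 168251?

541⁻¹ mod 311: 541×215 ≡ 1 (mod 311), so 541⁻¹ ≡ 215.
t = 1 + 541×((173 − 1)×215 mod 311) = 1 + 541×282 = 152563.

152563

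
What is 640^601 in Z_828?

820

Compute successive squares:
601 in binary is 1001011001, i.e. 601 = 512 + 64 + 16 + 8 + 1.
640^1 ≡ 640 (mod 828)
640^2 ≡ 640^2 = 409600 ≡ 568 (mod 828)
640^4 ≡ 568^2 = 322624 ≡ 532 (mod 828)
640^8 ≡ 532^2 = 283024 ≡ 676 (mod 828)
640^16 ≡ 676^2 = 456976 ≡ 748 (mod 828)
640^32 ≡ 748^2 = 559504 ≡ 604 (mod 828)
640^64 ≡ 604^2 = 364816 ≡ 496 (mod 828)
640^128 ≡ 496^2 = 246016 ≡ 100 (mod 828)
640^256 ≡ 100^2 = 10000 ≡ 64 (mod 828)
640^512 ≡ 64^2 = 4096 ≡ 784 (mod 828)
640^601 = 640^512 * 640^64 * 640^16 * 640^8 * 640^1 ≡ 784 * 496 * 748 * 676 * 640 (mod 828).
Accumulate the product:
784 * 496 = 388864 ≡ 532
532 * 748 = 397936 ≡ 496
496 * 676 = 335296 ≡ 784
784 * 640 = 501760 ≡ 820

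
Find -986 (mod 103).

-986 = -10×103 + 44, so -986 ≡ 44 (mod 103).

44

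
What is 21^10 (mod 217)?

98

Using repeated squaring:
10 in binary is 1010, i.e. 10 = 8 + 2.
21^1 ≡ 21 (mod 217)
21^2 ≡ 21^2 = 441 ≡ 7 (mod 217)
21^4 ≡ 7^2 = 49 (mod 217)
21^8 ≡ 49^2 = 2401 ≡ 14 (mod 217)
21^10 = 21^8 × 21^2 ≡ 14 × 7 (mod 217).
14 × 7 = 98 ≡ 98 (mod 217).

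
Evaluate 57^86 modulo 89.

2

Using repeated squaring:
86 in binary is 1010110, i.e. 86 = 64 + 16 + 4 + 2.
57^1 ≡ 57 (mod 89)
57^2 ≡ 57^2 = 3249 ≡ 45 (mod 89)
57^4 ≡ 45^2 = 2025 ≡ 67 (mod 89)
57^8 ≡ 67^2 = 4489 ≡ 39 (mod 89)
57^16 ≡ 39^2 = 1521 ≡ 8 (mod 89)
57^32 ≡ 8^2 = 64 (mod 89)
57^64 ≡ 64^2 = 4096 ≡ 2 (mod 89)
57^86 = 57^64 * 57^16 * 57^4 * 57^2 ≡ 2 * 8 * 67 * 45 (mod 89).
Accumulate the product:
2 * 8 = 16
16 * 67 = 1072 ≡ 4
4 * 45 = 180 ≡ 2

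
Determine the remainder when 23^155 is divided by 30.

17

Using repeated squaring:
155 in binary is 10011011, i.e. 155 = 128 + 16 + 8 + 2 + 1.
23^1 ≡ 23 (mod 30)
23^2 ≡ 23^2 = 529 ≡ 19 (mod 30)
23^4 ≡ 19^2 = 361 ≡ 1 (mod 30)
23^8 ≡ 1^2 = 1 (mod 30)
23^16 ≡ 1^2 = 1 (mod 30)
23^32 ≡ 1^2 = 1 (mod 30)
23^64 ≡ 1^2 = 1 (mod 30)
23^128 ≡ 1^2 = 1 (mod 30)
23^155 = 23^128 · 23^16 · 23^8 · 23^2 · 23^1 ≡ 1 · 1 · 1 · 19 · 23 (mod 30).
Accumulate the product:
1 · 1 = 1
1 · 1 = 1
1 · 19 = 19
19 · 23 = 437 ≡ 17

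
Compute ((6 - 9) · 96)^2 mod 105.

99

6 - 9 = -3 ≡ 102 (mod 105)
102 · 96 = 9792 ≡ 27 (mod 105)
(27)^2 ≡ 99 (mod 105)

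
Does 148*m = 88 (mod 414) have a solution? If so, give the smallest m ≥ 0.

gcd(148, 414) = 2, and 2 | 88, so solutions exist.
Divide through by 2: 74*m = 44 (mod 207).
74⁻¹ ≡ 14 (mod 207).
m ≡ 14*44 ≡ 202 (mod 207).
The smallest non-negative solution is m = 202.

202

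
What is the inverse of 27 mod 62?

23

By the extended Euclidean algorithm:
62 = 2*27 + 8
27 = 3*8 + 3
8 = 2*3 + 2
3 = 1*2 + 1
2 = 2*1 + 0
gcd(27, 62) = 1, so the inverse exists.
Bézout: 1 = −10*62 + 23*27.
So 27⁻¹ ≡ 23 (mod 62).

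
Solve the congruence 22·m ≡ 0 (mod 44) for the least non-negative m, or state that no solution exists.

0

gcd(22, 44) = 22, and 22 | 0, so solutions exist.
Divide through by 22: 1·m mod 2 = 0.
1⁻¹ ≡ 1 (mod 2).
m ≡ 1·0 ≡ 0 (mod 2).
The smallest non-negative solution is m = 0.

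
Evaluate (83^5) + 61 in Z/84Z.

(83)^5 ≡ 83 (mod 84)
83 + 61 = 144 ≡ 60 (mod 84)

60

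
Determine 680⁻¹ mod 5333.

3788

5333 = 7·680 + 573
680 = 1·573 + 107
573 = 5·107 + 38
107 = 2·38 + 31
38 = 1·31 + 7
31 = 4·7 + 3
7 = 2·3 + 1
3 = 3·1 + 0
gcd(680, 5333) = 1, so the inverse exists.
Bézout: 1 = 197·5333 − 1545·680.
So 680⁻¹ ≡ −1545 ≡ 3788 (mod 5333).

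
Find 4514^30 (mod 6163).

Using repeated squaring:
30 in binary is 11110, i.e. 30 = 16 + 8 + 4 + 2.
4514^1 ≡ 4514 (mod 6163)
4514^2 ≡ 4514^2 = 20376196 ≡ 1318 (mod 6163)
4514^4 ≡ 1318^2 = 1737124 ≡ 5321 (mod 6163)
4514^8 ≡ 5321^2 = 28313041 ≡ 219 (mod 6163)
4514^16 ≡ 219^2 = 47961 ≡ 4820 (mod 6163)
4514^30 = 4514^16 × 4514^8 × 4514^4 × 4514^2 ≡ 4820 × 219 × 5321 × 1318 (mod 6163).
Accumulate the product:
4820 × 219 = 1055580 ≡ 1707
1707 × 5321 = 9082947 ≡ 4848
4848 × 1318 = 6389664 ≡ 4796

4796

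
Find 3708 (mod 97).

22

3708 = 38*97 + 22, so 3708 ≡ 22 (mod 97).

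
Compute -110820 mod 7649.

3915

-110820 = -15·7649 + 3915, so -110820 ≡ 3915 (mod 7649).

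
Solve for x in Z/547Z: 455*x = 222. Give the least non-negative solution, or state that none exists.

390

gcd(455, 547) = 1, so a unique solution mod 547 exists.
455⁻¹ ≡ 327 (mod 547).
x ≡ 327*222 ≡ 390 (mod 547).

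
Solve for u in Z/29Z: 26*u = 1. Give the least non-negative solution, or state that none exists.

19

gcd(26, 29) = 1, so a unique solution mod 29 exists.
26⁻¹ ≡ 19 (mod 29).
u ≡ 19*1 ≡ 19 (mod 29).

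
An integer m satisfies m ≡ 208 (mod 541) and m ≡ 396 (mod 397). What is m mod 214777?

541⁻¹ mod 397: 541*295 ≡ 1 (mod 397), so 541⁻¹ ≡ 295.
m = 208 + 541*((396 − 208)*295 mod 397) = 208 + 541*277 = 150065.

150065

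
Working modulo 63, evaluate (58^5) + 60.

(58)^5 ≡ 25 (mod 63)
25 + 60 = 85 ≡ 22 (mod 63)

22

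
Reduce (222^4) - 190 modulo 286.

(222)^4 ≡ 170 (mod 286)
170 - 190 = -20 ≡ 266 (mod 286)

266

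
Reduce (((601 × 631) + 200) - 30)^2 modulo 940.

601 × 631 = 379231 ≡ 411 (mod 940)
411 + 200 = 611
611 - 30 = 581
(581)^2 ≡ 101 (mod 940)

101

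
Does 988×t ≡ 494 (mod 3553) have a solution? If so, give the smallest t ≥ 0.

94

gcd(988, 3553) = 19, and 19 | 494, so solutions exist.
Divide through by 19: 52×t ≡ 26 mod 187.
52⁻¹ ≡ 18 (mod 187).
t ≡ 18×26 ≡ 94 (mod 187).
The smallest non-negative solution is t = 94.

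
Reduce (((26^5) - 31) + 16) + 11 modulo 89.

(26)^5 ≡ 54 (mod 89)
54 - 31 = 23
23 + 16 = 39
39 + 11 = 50

50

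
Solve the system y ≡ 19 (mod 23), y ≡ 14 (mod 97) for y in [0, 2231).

23⁻¹ mod 97: 23×38 ≡ 1 (mod 97), so 23⁻¹ ≡ 38.
y = 19 + 23×((14 − 19)×38 mod 97) = 19 + 23×4 = 111.
Check: 111 mod 23 = 19, 111 mod 97 = 14. ✓

111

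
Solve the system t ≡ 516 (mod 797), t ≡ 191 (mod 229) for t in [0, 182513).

797⁻¹ mod 229: 797·127 ≡ 1 (mod 229), so 797⁻¹ ≡ 127.
t = 516 + 797·((191 − 516)·127 mod 229) = 516 + 797·174 = 139194.

139194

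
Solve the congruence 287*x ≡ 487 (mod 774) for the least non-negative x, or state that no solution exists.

gcd(287, 774) = 1, so a unique solution mod 774 exists.
287⁻¹ ≡ 89 (mod 774).
x ≡ 89*487 ≡ 773 (mod 774).

773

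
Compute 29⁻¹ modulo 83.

63

Run the extended Euclidean algorithm:
83 = 2×29 + 25
29 = 1×25 + 4
25 = 6×4 + 1
4 = 4×1 + 0
gcd(29, 83) = 1, so the inverse exists.
Bézout: 1 = 7×83 − 20×29.
So 29⁻¹ ≡ −20 ≡ 63 (mod 83).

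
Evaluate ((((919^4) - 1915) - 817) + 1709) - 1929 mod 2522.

1737

(919)^4 ≡ 2167 (mod 2522)
2167 - 1915 = 252
252 - 817 = -565 ≡ 1957 (mod 2522)
1957 + 1709 = 3666 ≡ 1144 (mod 2522)
1144 - 1929 = -785 ≡ 1737 (mod 2522)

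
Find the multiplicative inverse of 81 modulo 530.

301

By the extended Euclidean algorithm:
530 = 6×81 + 44
81 = 1×44 + 37
44 = 1×37 + 7
37 = 5×7 + 2
7 = 3×2 + 1
2 = 2×1 + 0
gcd(81, 530) = 1, so the inverse exists.
Bézout: 1 = 35×530 − 229×81.
So 81⁻¹ ≡ −229 ≡ 301 (mod 530).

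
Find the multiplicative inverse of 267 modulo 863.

682

863 = 3·267 + 62
267 = 4·62 + 19
62 = 3·19 + 5
19 = 3·5 + 4
5 = 1·4 + 1
4 = 4·1 + 0
gcd(267, 863) = 1, so the inverse exists.
Bézout: 1 = 56·863 − 181·267.
So 267⁻¹ ≡ −181 ≡ 682 (mod 863).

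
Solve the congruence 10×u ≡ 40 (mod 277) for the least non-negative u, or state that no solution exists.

4

gcd(10, 277) = 1, so a unique solution mod 277 exists.
10⁻¹ ≡ 194 (mod 277).
u ≡ 194×40 ≡ 4 (mod 277).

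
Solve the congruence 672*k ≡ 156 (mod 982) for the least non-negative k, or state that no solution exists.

9

gcd(672, 982) = 2, and 2 | 156, so solutions exist.
Divide through by 2: 336*k mod 491 = 78.
336⁻¹ ≡ 19 (mod 491).
k ≡ 19*78 ≡ 9 (mod 491).
The smallest non-negative solution is k = 9.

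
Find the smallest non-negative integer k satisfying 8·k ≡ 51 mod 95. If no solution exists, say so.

42

gcd(8, 95) = 1, so a unique solution mod 95 exists.
8⁻¹ ≡ 12 (mod 95).
k ≡ 12·51 ≡ 42 (mod 95).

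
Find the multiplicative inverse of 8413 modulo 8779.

1751

8779 = 1×8413 + 366
8413 = 22×366 + 361
366 = 1×361 + 5
361 = 72×5 + 1
5 = 5×1 + 0
gcd(8413, 8779) = 1, so the inverse exists.
Back-substitute for 1:
1 = 1×361 − 72×5
  = −72×366 + 73×361
  = 73×8413 − 1678×366
  = −1678×8779 + 1751×8413
So 8413⁻¹ ≡ 1751 (mod 8779).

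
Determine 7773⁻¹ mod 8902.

8902 = 1×7773 + 1129
7773 = 6×1129 + 999
1129 = 1×999 + 130
999 = 7×130 + 89
130 = 1×89 + 41
89 = 2×41 + 7
41 = 5×7 + 6
7 = 1×6 + 1
6 = 6×1 + 0
gcd(7773, 8902) = 1, so the inverse exists.
Back-substitute for 1:
1 = 1×7 − 1×6
  = −1×41 + 6×7
  = 6×89 − 13×41
  = −13×130 + 19×89
  = 19×999 − 146×130
  = −146×1129 + 165×999
  = 165×7773 − 1136×1129
  = −1136×8902 + 1301×7773
So 7773⁻¹ ≡ 1301 (mod 8902).

1301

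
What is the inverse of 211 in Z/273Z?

Run the extended Euclidean algorithm:
273 = 1*211 + 62
211 = 3*62 + 25
62 = 2*25 + 12
25 = 2*12 + 1
12 = 12*1 + 0
gcd(211, 273) = 1, so the inverse exists.
Back-substitute for 1:
1 = 1*25 − 2*12
  = −2*62 + 5*25
  = 5*211 − 17*62
  = −17*273 + 22*211
So 211⁻¹ ≡ 22 (mod 273).

22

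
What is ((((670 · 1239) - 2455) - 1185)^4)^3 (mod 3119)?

670 · 1239 = 830130 ≡ 476 (mod 3119)
476 - 2455 = -1979 ≡ 1140 (mod 3119)
1140 - 1185 = -45 ≡ 3074 (mod 3119)
(3074)^4 ≡ 2259 (mod 3119)
(2259)^3 ≡ 1670 (mod 3119)

1670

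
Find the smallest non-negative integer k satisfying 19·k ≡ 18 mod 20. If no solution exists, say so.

2

gcd(19, 20) = 1, so a unique solution mod 20 exists.
19⁻¹ ≡ 19 (mod 20).
k ≡ 19·18 ≡ 2 (mod 20).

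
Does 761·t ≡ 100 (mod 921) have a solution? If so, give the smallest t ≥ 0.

gcd(761, 921) = 1, so a unique solution mod 921 exists.
761⁻¹ ≡ 236 (mod 921).
t ≡ 236·100 ≡ 575 (mod 921).

575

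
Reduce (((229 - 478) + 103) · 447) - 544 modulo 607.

229 - 478 = -249 ≡ 358 (mod 607)
358 + 103 = 461
461 · 447 = 206067 ≡ 294 (mod 607)
294 - 544 = -250 ≡ 357 (mod 607)

357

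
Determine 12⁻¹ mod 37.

34

By the extended Euclidean algorithm:
37 = 3·12 + 1
12 = 12·1 + 0
gcd(12, 37) = 1, so the inverse exists.
Back-substitute for 1:
1 = 1·37 − 3·12
So 12⁻¹ ≡ −3 ≡ 34 (mod 37).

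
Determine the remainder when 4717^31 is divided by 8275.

83

31 in binary is 11111, i.e. 31 = 16 + 8 + 4 + 2 + 1.
4717^1 ≡ 4717 (mod 8275)
4717^2 ≡ 4717^2 = 22250089 ≡ 6889 (mod 8275)
4717^4 ≡ 6889^2 = 47458321 ≡ 1196 (mod 8275)
4717^8 ≡ 1196^2 = 1430416 ≡ 7116 (mod 8275)
4717^16 ≡ 7116^2 = 50637456 ≡ 2731 (mod 8275)
4717^31 = 4717^16 * 4717^8 * 4717^4 * 4717^2 * 4717^1 ≡ 2731 * 7116 * 1196 * 6889 * 4717 (mod 8275).
Accumulate the product:
2731 * 7116 = 19433796 ≡ 4096
4096 * 1196 = 4898816 ≡ 16
16 * 6889 = 110224 ≡ 2649
2649 * 4717 = 12495333 ≡ 83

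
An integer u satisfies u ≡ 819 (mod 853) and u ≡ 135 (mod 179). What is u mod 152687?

80148

853⁻¹ mod 179: 853*98 ≡ 1 (mod 179), so 853⁻¹ ≡ 98.
u = 819 + 853*((135 − 819)*98 mod 179) = 819 + 853*93 = 80148.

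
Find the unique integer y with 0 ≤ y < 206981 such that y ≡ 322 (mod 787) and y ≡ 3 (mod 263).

787⁻¹ mod 263: 787×131 ≡ 1 (mod 263), so 787⁻¹ ≡ 131.
y = 322 + 787×((3 − 322)×131 mod 263) = 322 + 787×28 = 22358.
Check: 22358 mod 787 = 322, 22358 mod 263 = 3. ✓

22358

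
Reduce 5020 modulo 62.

60

5020 = 80×62 + 60, so 5020 ≡ 60 (mod 62).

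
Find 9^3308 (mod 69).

3308 in binary is 110011101100, i.e. 3308 = 2048 + 1024 + 128 + 64 + 32 + 8 + 4.
9^1 ≡ 9 (mod 69)
9^2 ≡ 9^2 = 81 ≡ 12 (mod 69)
9^4 ≡ 12^2 = 144 ≡ 6 (mod 69)
9^8 ≡ 6^2 = 36 (mod 69)
9^16 ≡ 36^2 = 1296 ≡ 54 (mod 69)
9^32 ≡ 54^2 = 2916 ≡ 18 (mod 69)
9^64 ≡ 18^2 = 324 ≡ 48 (mod 69)
9^128 ≡ 48^2 = 2304 ≡ 27 (mod 69)
9^256 ≡ 27^2 = 729 ≡ 39 (mod 69)
9^512 ≡ 39^2 = 1521 ≡ 3 (mod 69)
9^1024 ≡ 3^2 = 9 (mod 69)
9^2048 ≡ 9^2 = 81 ≡ 12 (mod 69)
9^3308 = 9^2048 · 9^1024 · 9^128 · 9^64 · 9^32 · 9^8 · 9^4 ≡ 12 · 9 · 27 · 48 · 18 · 36 · 6 (mod 69).
Accumulate the product:
12 · 9 = 108 ≡ 39
39 · 27 = 1053 ≡ 18
18 · 48 = 864 ≡ 36
36 · 18 = 648 ≡ 27
27 · 36 = 972 ≡ 6
6 · 6 = 36

36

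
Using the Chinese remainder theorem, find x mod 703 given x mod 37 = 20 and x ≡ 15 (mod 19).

37⁻¹ mod 19: 37*18 ≡ 1 (mod 19), so 37⁻¹ ≡ 18.
x = 20 + 37*((15 − 20)*18 mod 19) = 20 + 37*5 = 205.
Check: 205 mod 37 = 20, 205 mod 19 = 15. ✓

205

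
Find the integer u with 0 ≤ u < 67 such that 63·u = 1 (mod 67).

50

67 = 1*63 + 4
63 = 15*4 + 3
4 = 1*3 + 1
3 = 3*1 + 0
gcd(63, 67) = 1, so the inverse exists.
Back-substitute for 1:
1 = 1*4 − 1*3
  = −1*63 + 16*4
  = 16*67 − 17*63
So 63⁻¹ ≡ −17 ≡ 50 (mod 67).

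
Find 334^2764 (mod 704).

256

2764 in binary is 101011001100, i.e. 2764 = 2048 + 512 + 128 + 64 + 8 + 4.
334^1 ≡ 334 (mod 704)
334^2 ≡ 334^2 = 111556 ≡ 324 (mod 704)
334^4 ≡ 324^2 = 104976 ≡ 80 (mod 704)
334^8 ≡ 80^2 = 6400 ≡ 64 (mod 704)
334^16 ≡ 64^2 = 4096 ≡ 576 (mod 704)
334^32 ≡ 576^2 = 331776 ≡ 192 (mod 704)
334^64 ≡ 192^2 = 36864 ≡ 256 (mod 704)
334^128 ≡ 256^2 = 65536 ≡ 64 (mod 704)
334^256 ≡ 64^2 = 4096 ≡ 576 (mod 704)
334^512 ≡ 576^2 = 331776 ≡ 192 (mod 704)
334^1024 ≡ 192^2 = 36864 ≡ 256 (mod 704)
334^2048 ≡ 256^2 = 65536 ≡ 64 (mod 704)
334^2764 = 334^2048 * 334^512 * 334^128 * 334^64 * 334^8 * 334^4 ≡ 64 * 192 * 64 * 256 * 64 * 80 (mod 704).
Accumulate the product:
64 * 192 = 12288 ≡ 320
320 * 64 = 20480 ≡ 64
64 * 256 = 16384 ≡ 192
192 * 64 = 12288 ≡ 320
320 * 80 = 25600 ≡ 256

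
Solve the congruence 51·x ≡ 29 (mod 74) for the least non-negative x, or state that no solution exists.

gcd(51, 74) = 1, so a unique solution mod 74 exists.
51⁻¹ ≡ 45 (mod 74).
x ≡ 45·29 ≡ 47 (mod 74).

47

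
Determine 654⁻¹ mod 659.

Run the extended Euclidean algorithm:
659 = 1×654 + 5
654 = 130×5 + 4
5 = 1×4 + 1
4 = 4×1 + 0
gcd(654, 659) = 1, so the inverse exists.
Bézout: 1 = 131×659 − 132×654.
So 654⁻¹ ≡ −132 ≡ 527 (mod 659).

527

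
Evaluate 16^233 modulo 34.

233 in binary is 11101001, i.e. 233 = 128 + 64 + 32 + 8 + 1.
16^1 ≡ 16 (mod 34)
16^2 ≡ 16^2 = 256 ≡ 18 (mod 34)
16^4 ≡ 18^2 = 324 ≡ 18 (mod 34)
16^8 ≡ 18^2 = 324 ≡ 18 (mod 34)
16^16 ≡ 18^2 = 324 ≡ 18 (mod 34)
16^32 ≡ 18^2 = 324 ≡ 18 (mod 34)
16^64 ≡ 18^2 = 324 ≡ 18 (mod 34)
16^128 ≡ 18^2 = 324 ≡ 18 (mod 34)
16^233 = 16^128 × 16^64 × 16^32 × 16^8 × 16^1 ≡ 18 × 18 × 18 × 18 × 16 (mod 34).
Accumulate the product:
18 × 18 = 324 ≡ 18
18 × 18 = 324 ≡ 18
18 × 18 = 324 ≡ 18
18 × 16 = 288 ≡ 16

16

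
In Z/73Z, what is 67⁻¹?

12

73 = 1×67 + 6
67 = 11×6 + 1
6 = 6×1 + 0
gcd(67, 73) = 1, so the inverse exists.
Back-substitute for 1:
1 = 1×67 − 11×6
  = −11×73 + 12×67
So 67⁻¹ ≡ 12 (mod 73).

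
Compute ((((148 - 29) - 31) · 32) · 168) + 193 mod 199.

148 - 29 = 119
119 - 31 = 88
88 · 32 = 2816 ≡ 30 (mod 199)
30 · 168 = 5040 ≡ 65 (mod 199)
65 + 193 = 258 ≡ 59 (mod 199)

59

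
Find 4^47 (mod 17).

13

4^1 ≡ 4 (mod 17)
4^2 ≡ 4^2 = 16 (mod 17)
4^4 ≡ 16^2 = 256 ≡ 1 (mod 17)
4^8 ≡ 1^2 = 1 (mod 17)
4^16 ≡ 1^2 = 1 (mod 17)
4^32 ≡ 1^2 = 1 (mod 17)
4^47 = 4^32 × 4^8 × 4^4 × 4^2 × 4^1 ≡ 1 × 1 × 1 × 16 × 4 (mod 17).
Accumulate the product:
1 × 1 = 1
1 × 1 = 1
1 × 16 = 16
16 × 4 = 64 ≡ 13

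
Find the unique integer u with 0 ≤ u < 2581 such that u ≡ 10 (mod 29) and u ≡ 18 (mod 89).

2243

29⁻¹ mod 89: 29×43 ≡ 1 (mod 89), so 29⁻¹ ≡ 43.
u = 10 + 29×((18 − 10)×43 mod 89) = 10 + 29×77 = 2243.
Check: 2243 mod 29 = 10, 2243 mod 89 = 18. ✓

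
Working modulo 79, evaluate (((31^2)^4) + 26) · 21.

(31)^2 ≡ 13 (mod 79)
(13)^4 ≡ 42 (mod 79)
42 + 26 = 68
68 · 21 = 1428 ≡ 6 (mod 79)

6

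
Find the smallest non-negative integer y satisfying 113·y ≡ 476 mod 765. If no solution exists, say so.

187

gcd(113, 765) = 1, so a unique solution mod 765 exists.
113⁻¹ ≡ 677 (mod 765).
y ≡ 677·476 ≡ 187 (mod 765).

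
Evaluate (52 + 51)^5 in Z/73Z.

52 + 51 = 103 ≡ 30 (mod 73)
(30)^5 ≡ 52 (mod 73)

52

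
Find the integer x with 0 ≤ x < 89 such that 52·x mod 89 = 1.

Apply the Euclidean algorithm and back-substitute:
89 = 1·52 + 37
52 = 1·37 + 15
37 = 2·15 + 7
15 = 2·7 + 1
7 = 7·1 + 0
gcd(52, 89) = 1, so the inverse exists.
Back-substitute for 1:
1 = 1·15 − 2·7
  = −2·37 + 5·15
  = 5·52 − 7·37
  = −7·89 + 12·52
So 52⁻¹ ≡ 12 (mod 89).

12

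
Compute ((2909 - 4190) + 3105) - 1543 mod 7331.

281

2909 - 4190 = -1281 ≡ 6050 (mod 7331)
6050 + 3105 = 9155 ≡ 1824 (mod 7331)
1824 - 1543 = 281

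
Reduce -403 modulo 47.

20

-403 = -9*47 + 20, so -403 ≡ 20 (mod 47).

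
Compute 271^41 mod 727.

By square-and-multiply:
41 in binary is 101001, i.e. 41 = 32 + 8 + 1.
271^1 ≡ 271 (mod 727)
271^2 ≡ 271^2 = 73441 ≡ 14 (mod 727)
271^4 ≡ 14^2 = 196 (mod 727)
271^8 ≡ 196^2 = 38416 ≡ 612 (mod 727)
271^16 ≡ 612^2 = 374544 ≡ 139 (mod 727)
271^32 ≡ 139^2 = 19321 ≡ 419 (mod 727)
271^41 = 271^32 · 271^8 · 271^1 ≡ 419 · 612 · 271 (mod 727).
Accumulate the product:
419 · 612 = 256428 ≡ 524
524 · 271 = 142004 ≡ 239

239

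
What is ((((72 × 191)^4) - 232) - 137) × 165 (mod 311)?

24

72 × 191 = 13752 ≡ 68 (mod 311)
(68)^4 ≡ 126 (mod 311)
126 - 232 = -106 ≡ 205 (mod 311)
205 - 137 = 68
68 × 165 = 11220 ≡ 24 (mod 311)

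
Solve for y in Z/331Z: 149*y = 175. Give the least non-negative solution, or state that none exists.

gcd(149, 331) = 1, so a unique solution mod 331 exists.
149⁻¹ ≡ 20 (mod 331).
y ≡ 20*175 ≡ 190 (mod 331).

190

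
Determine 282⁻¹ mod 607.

Apply the Euclidean algorithm and back-substitute:
607 = 2·282 + 43
282 = 6·43 + 24
43 = 1·24 + 19
24 = 1·19 + 5
19 = 3·5 + 4
5 = 1·4 + 1
4 = 4·1 + 0
gcd(282, 607) = 1, so the inverse exists.
Bézout: 1 = −59·607 + 127·282.
So 282⁻¹ ≡ 127 (mod 607).

127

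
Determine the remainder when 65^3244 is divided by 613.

65

Compute successive squares:
3244 in binary is 110010101100, i.e. 3244 = 2048 + 1024 + 128 + 32 + 8 + 4.
65^1 ≡ 65 (mod 613)
65^2 ≡ 65^2 = 4225 ≡ 547 (mod 613)
65^4 ≡ 547^2 = 299209 ≡ 65 (mod 613)
65^8 ≡ 65^2 = 4225 ≡ 547 (mod 613)
65^16 ≡ 547^2 = 299209 ≡ 65 (mod 613)
65^32 ≡ 65^2 = 4225 ≡ 547 (mod 613)
65^64 ≡ 547^2 = 299209 ≡ 65 (mod 613)
65^128 ≡ 65^2 = 4225 ≡ 547 (mod 613)
65^256 ≡ 547^2 = 299209 ≡ 65 (mod 613)
65^512 ≡ 65^2 = 4225 ≡ 547 (mod 613)
65^1024 ≡ 547^2 = 299209 ≡ 65 (mod 613)
65^2048 ≡ 65^2 = 4225 ≡ 547 (mod 613)
65^3244 = 65^2048 × 65^1024 × 65^128 × 65^32 × 65^8 × 65^4 ≡ 547 × 65 × 547 × 547 × 547 × 65 (mod 613).
Accumulate the product:
547 × 65 = 35555 ≡ 1
1 × 547 = 547
547 × 547 = 299209 ≡ 65
65 × 547 = 35555 ≡ 1
1 × 65 = 65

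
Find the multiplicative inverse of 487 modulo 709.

99

Run the extended Euclidean algorithm:
709 = 1×487 + 222
487 = 2×222 + 43
222 = 5×43 + 7
43 = 6×7 + 1
7 = 7×1 + 0
gcd(487, 709) = 1, so the inverse exists.
Bézout: 1 = −68×709 + 99×487.
So 487⁻¹ ≡ 99 (mod 709).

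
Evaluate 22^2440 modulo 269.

2440 in binary is 100110001000, i.e. 2440 = 2048 + 256 + 128 + 8.
22^1 ≡ 22 (mod 269)
22^2 ≡ 22^2 = 484 ≡ 215 (mod 269)
22^4 ≡ 215^2 = 46225 ≡ 226 (mod 269)
22^8 ≡ 226^2 = 51076 ≡ 235 (mod 269)
22^16 ≡ 235^2 = 55225 ≡ 80 (mod 269)
22^32 ≡ 80^2 = 6400 ≡ 213 (mod 269)
22^64 ≡ 213^2 = 45369 ≡ 177 (mod 269)
22^128 ≡ 177^2 = 31329 ≡ 125 (mod 269)
22^256 ≡ 125^2 = 15625 ≡ 23 (mod 269)
22^512 ≡ 23^2 = 529 ≡ 260 (mod 269)
22^1024 ≡ 260^2 = 67600 ≡ 81 (mod 269)
22^2048 ≡ 81^2 = 6561 ≡ 105 (mod 269)
22^2440 = 22^2048 × 22^256 × 22^128 × 22^8 ≡ 105 × 23 × 125 × 235 (mod 269).
Accumulate the product:
105 × 23 = 2415 ≡ 263
263 × 125 = 32875 ≡ 57
57 × 235 = 13395 ≡ 214

214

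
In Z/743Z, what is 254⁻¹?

313

743 = 2×254 + 235
254 = 1×235 + 19
235 = 12×19 + 7
19 = 2×7 + 5
7 = 1×5 + 2
5 = 2×2 + 1
2 = 2×1 + 0
gcd(254, 743) = 1, so the inverse exists.
Back-substitute for 1:
1 = 1×5 − 2×2
  = −2×7 + 3×5
  = 3×19 − 8×7
  = −8×235 + 99×19
  = 99×254 − 107×235
  = −107×743 + 313×254
So 254⁻¹ ≡ 313 (mod 743).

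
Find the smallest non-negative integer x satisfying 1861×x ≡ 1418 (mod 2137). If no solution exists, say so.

gcd(1861, 2137) = 1, so a unique solution mod 2137 exists.
1861⁻¹ ≡ 1866 (mod 2137).
x ≡ 1866×1418 ≡ 382 (mod 2137).

382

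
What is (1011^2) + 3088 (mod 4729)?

3745

(1011)^2 ≡ 657 (mod 4729)
657 + 3088 = 3745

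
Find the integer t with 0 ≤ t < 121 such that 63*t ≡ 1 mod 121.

Apply the Euclidean algorithm and back-substitute:
121 = 1×63 + 58
63 = 1×58 + 5
58 = 11×5 + 3
5 = 1×3 + 2
3 = 1×2 + 1
2 = 2×1 + 0
gcd(63, 121) = 1, so the inverse exists.
Back-substitute for 1:
1 = 1×3 − 1×2
  = −1×5 + 2×3
  = 2×58 − 23×5
  = −23×63 + 25×58
  = 25×121 − 48×63
So 63⁻¹ ≡ −48 ≡ 73 (mod 121).

73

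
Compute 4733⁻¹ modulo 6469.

Run the extended Euclidean algorithm:
6469 = 1×4733 + 1736
4733 = 2×1736 + 1261
1736 = 1×1261 + 475
1261 = 2×475 + 311
475 = 1×311 + 164
311 = 1×164 + 147
164 = 1×147 + 17
147 = 8×17 + 11
17 = 1×11 + 6
11 = 1×6 + 5
6 = 1×5 + 1
5 = 5×1 + 0
gcd(4733, 6469) = 1, so the inverse exists.
Back-substitute for 1:
1 = 1×6 − 1×5
  = −1×11 + 2×6
  = 2×17 − 3×11
  = −3×147 + 26×17
  = 26×164 − 29×147
  = −29×311 + 55×164
  = 55×475 − 84×311
  = −84×1261 + 223×475
  = 223×1736 − 307×1261
  = −307×4733 + 837×1736
  = 837×6469 − 1144×4733
So 4733⁻¹ ≡ −1144 ≡ 5325 (mod 6469).

5325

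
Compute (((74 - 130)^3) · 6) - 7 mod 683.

74 - 130 = -56 ≡ 627 (mod 683)
(627)^3 ≡ 598 (mod 683)
598 · 6 = 3588 ≡ 173 (mod 683)
173 - 7 = 166

166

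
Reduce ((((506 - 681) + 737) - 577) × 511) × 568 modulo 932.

506 - 681 = -175 ≡ 757 (mod 932)
757 + 737 = 1494 ≡ 562 (mod 932)
562 - 577 = -15 ≡ 917 (mod 932)
917 × 511 = 468587 ≡ 723 (mod 932)
723 × 568 = 410664 ≡ 584 (mod 932)

584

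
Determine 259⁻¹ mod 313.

313 = 1×259 + 54
259 = 4×54 + 43
54 = 1×43 + 11
43 = 3×11 + 10
11 = 1×10 + 1
10 = 10×1 + 0
gcd(259, 313) = 1, so the inverse exists.
Back-substitute for 1:
1 = 1×11 − 1×10
  = −1×43 + 4×11
  = 4×54 − 5×43
  = −5×259 + 24×54
  = 24×313 − 29×259
So 259⁻¹ ≡ −29 ≡ 284 (mod 313).

284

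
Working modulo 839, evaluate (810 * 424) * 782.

307

810 * 424 = 343440 ≡ 289 (mod 839)
289 * 782 = 225998 ≡ 307 (mod 839)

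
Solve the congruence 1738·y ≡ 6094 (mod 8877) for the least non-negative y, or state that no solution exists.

739

gcd(1738, 8877) = 11, and 11 | 6094, so solutions exist.
Divide through by 11: 158·y mod 807 = 554.
158⁻¹ ≡ 332 (mod 807).
y ≡ 332·554 ≡ 739 (mod 807).
The smallest non-negative solution is y = 739.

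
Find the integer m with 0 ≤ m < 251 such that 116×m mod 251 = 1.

251 = 2·116 + 19
116 = 6·19 + 2
19 = 9·2 + 1
2 = 2·1 + 0
gcd(116, 251) = 1, so the inverse exists.
Bézout: 1 = 55·251 − 119·116.
So 116⁻¹ ≡ −119 ≡ 132 (mod 251).

132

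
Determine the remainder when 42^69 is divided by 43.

42

69 in binary is 1000101, i.e. 69 = 64 + 4 + 1.
42^1 ≡ 42 (mod 43)
42^2 ≡ 42^2 = 1764 ≡ 1 (mod 43)
42^4 ≡ 1^2 = 1 (mod 43)
42^8 ≡ 1^2 = 1 (mod 43)
42^16 ≡ 1^2 = 1 (mod 43)
42^32 ≡ 1^2 = 1 (mod 43)
42^64 ≡ 1^2 = 1 (mod 43)
42^69 = 42^64 · 42^4 · 42^1 ≡ 1 · 1 · 42 (mod 43).
Accumulate the product:
1 · 1 = 1
1 · 42 = 42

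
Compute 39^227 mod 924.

39^1 ≡ 39 (mod 924)
39^2 ≡ 39^2 = 1521 ≡ 597 (mod 924)
39^4 ≡ 597^2 = 356409 ≡ 669 (mod 924)
39^8 ≡ 669^2 = 447561 ≡ 345 (mod 924)
39^16 ≡ 345^2 = 119025 ≡ 753 (mod 924)
39^32 ≡ 753^2 = 567009 ≡ 597 (mod 924)
39^64 ≡ 597^2 = 356409 ≡ 669 (mod 924)
39^128 ≡ 669^2 = 447561 ≡ 345 (mod 924)
39^227 = 39^128 · 39^64 · 39^32 · 39^2 · 39^1 ≡ 345 · 669 · 597 · 597 · 39 (mod 924).
Accumulate the product:
345 · 669 = 230805 ≡ 729
729 · 597 = 435213 ≡ 9
9 · 597 = 5373 ≡ 753
753 · 39 = 29367 ≡ 723

723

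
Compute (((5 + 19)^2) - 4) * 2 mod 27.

10

5 + 19 = 24
(24)^2 ≡ 9 (mod 27)
9 - 4 = 5
5 * 2 = 10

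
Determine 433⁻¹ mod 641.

151

By the extended Euclidean algorithm:
641 = 1*433 + 208
433 = 2*208 + 17
208 = 12*17 + 4
17 = 4*4 + 1
4 = 4*1 + 0
gcd(433, 641) = 1, so the inverse exists.
Bézout: 1 = −102*641 + 151*433.
So 433⁻¹ ≡ 151 (mod 641).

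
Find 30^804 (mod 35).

804 in binary is 1100100100, i.e. 804 = 512 + 256 + 32 + 4.
30^1 ≡ 30 (mod 35)
30^2 ≡ 30^2 = 900 ≡ 25 (mod 35)
30^4 ≡ 25^2 = 625 ≡ 30 (mod 35)
30^8 ≡ 30^2 = 900 ≡ 25 (mod 35)
30^16 ≡ 25^2 = 625 ≡ 30 (mod 35)
30^32 ≡ 30^2 = 900 ≡ 25 (mod 35)
30^64 ≡ 25^2 = 625 ≡ 30 (mod 35)
30^128 ≡ 30^2 = 900 ≡ 25 (mod 35)
30^256 ≡ 25^2 = 625 ≡ 30 (mod 35)
30^512 ≡ 30^2 = 900 ≡ 25 (mod 35)
30^804 = 30^512 · 30^256 · 30^32 · 30^4 ≡ 25 · 30 · 25 · 30 (mod 35).
Accumulate the product:
25 · 30 = 750 ≡ 15
15 · 25 = 375 ≡ 25
25 · 30 = 750 ≡ 15

15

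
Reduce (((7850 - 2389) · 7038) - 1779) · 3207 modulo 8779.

5109

7850 - 2389 = 5461
5461 · 7038 = 38434518 ≡ 56 (mod 8779)
56 - 1779 = -1723 ≡ 7056 (mod 8779)
7056 · 3207 = 22628592 ≡ 5109 (mod 8779)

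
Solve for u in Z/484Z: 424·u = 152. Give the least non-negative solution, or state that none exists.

62

gcd(424, 484) = 4, and 4 | 152, so solutions exist.
Divide through by 4: 106·u mod 121 = 38.
106⁻¹ ≡ 8 (mod 121).
u ≡ 8·38 ≡ 62 (mod 121).
The smallest non-negative solution is u = 62.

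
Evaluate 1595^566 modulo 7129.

566 in binary is 1000110110, i.e. 566 = 512 + 32 + 16 + 4 + 2.
1595^1 ≡ 1595 (mod 7129)
1595^2 ≡ 1595^2 = 2544025 ≡ 6101 (mod 7129)
1595^4 ≡ 6101^2 = 37222201 ≡ 1692 (mod 7129)
1595^8 ≡ 1692^2 = 2862864 ≡ 4135 (mod 7129)
1595^16 ≡ 4135^2 = 17098225 ≡ 2883 (mod 7129)
1595^32 ≡ 2883^2 = 8311689 ≡ 6404 (mod 7129)
1595^64 ≡ 6404^2 = 41011216 ≡ 5208 (mod 7129)
1595^128 ≡ 5208^2 = 27123264 ≡ 4548 (mod 7129)
1595^256 ≡ 4548^2 = 20684304 ≡ 3075 (mod 7129)
1595^512 ≡ 3075^2 = 9455625 ≡ 2571 (mod 7129)
1595^566 = 1595^512 · 1595^32 · 1595^16 · 1595^4 · 1595^2 ≡ 2571 · 6404 · 2883 · 1692 · 6101 (mod 7129).
Accumulate the product:
2571 · 6404 = 16464684 ≡ 3823
3823 · 2883 = 11021709 ≡ 275
275 · 1692 = 465300 ≡ 1915
1915 · 6101 = 11683415 ≡ 6113

6113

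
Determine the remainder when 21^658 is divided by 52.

25

658 in binary is 1010010010, i.e. 658 = 512 + 128 + 16 + 2.
21^1 ≡ 21 (mod 52)
21^2 ≡ 21^2 = 441 ≡ 25 (mod 52)
21^4 ≡ 25^2 = 625 ≡ 1 (mod 52)
21^8 ≡ 1^2 = 1 (mod 52)
21^16 ≡ 1^2 = 1 (mod 52)
21^32 ≡ 1^2 = 1 (mod 52)
21^64 ≡ 1^2 = 1 (mod 52)
21^128 ≡ 1^2 = 1 (mod 52)
21^256 ≡ 1^2 = 1 (mod 52)
21^512 ≡ 1^2 = 1 (mod 52)
21^658 = 21^512 · 21^128 · 21^16 · 21^2 ≡ 1 · 1 · 1 · 25 (mod 52).
Accumulate the product:
1 · 1 = 1
1 · 1 = 1
1 · 25 = 25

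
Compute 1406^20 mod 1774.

20 in binary is 10100, i.e. 20 = 16 + 4.
1406^1 ≡ 1406 (mod 1774)
1406^2 ≡ 1406^2 = 1976836 ≡ 600 (mod 1774)
1406^4 ≡ 600^2 = 360000 ≡ 1652 (mod 1774)
1406^8 ≡ 1652^2 = 2729104 ≡ 692 (mod 1774)
1406^16 ≡ 692^2 = 478864 ≡ 1658 (mod 1774)
1406^20 = 1406^16 * 1406^4 ≡ 1658 * 1652 (mod 1774).
1658 * 1652 = 2739016 ≡ 1734 (mod 1774).

1734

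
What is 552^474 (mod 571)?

415

474 in binary is 111011010, i.e. 474 = 256 + 128 + 64 + 16 + 8 + 2.
552^1 ≡ 552 (mod 571)
552^2 ≡ 552^2 = 304704 ≡ 361 (mod 571)
552^4 ≡ 361^2 = 130321 ≡ 133 (mod 571)
552^8 ≡ 133^2 = 17689 ≡ 559 (mod 571)
552^16 ≡ 559^2 = 312481 ≡ 144 (mod 571)
552^32 ≡ 144^2 = 20736 ≡ 180 (mod 571)
552^64 ≡ 180^2 = 32400 ≡ 424 (mod 571)
552^128 ≡ 424^2 = 179776 ≡ 482 (mod 571)
552^256 ≡ 482^2 = 232324 ≡ 498 (mod 571)
552^474 = 552^256 × 552^128 × 552^64 × 552^16 × 552^8 × 552^2 ≡ 498 × 482 × 424 × 144 × 559 × 361 (mod 571).
Accumulate the product:
498 × 482 = 240036 ≡ 216
216 × 424 = 91584 ≡ 224
224 × 144 = 32256 ≡ 280
280 × 559 = 156520 ≡ 66
66 × 361 = 23826 ≡ 415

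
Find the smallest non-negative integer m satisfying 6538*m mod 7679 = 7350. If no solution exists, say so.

182

gcd(6538, 7679) = 7, and 7 | 7350, so solutions exist.
Divide through by 7: 934*m ≡ 1050 mod 1097.
934⁻¹ ≡ 673 (mod 1097).
m ≡ 673*1050 ≡ 182 (mod 1097).
The smallest non-negative solution is m = 182.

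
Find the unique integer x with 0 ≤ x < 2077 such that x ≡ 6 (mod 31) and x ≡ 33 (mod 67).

502

31⁻¹ mod 67: 31*13 ≡ 1 (mod 67), so 31⁻¹ ≡ 13.
x = 6 + 31*((33 − 6)*13 mod 67) = 6 + 31*16 = 502.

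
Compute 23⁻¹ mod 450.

By the extended Euclidean algorithm:
450 = 19*23 + 13
23 = 1*13 + 10
13 = 1*10 + 3
10 = 3*3 + 1
3 = 3*1 + 0
gcd(23, 450) = 1, so the inverse exists.
Back-substitute for 1:
1 = 1*10 − 3*3
  = −3*13 + 4*10
  = 4*23 − 7*13
  = −7*450 + 137*23
So 23⁻¹ ≡ 137 (mod 450).

137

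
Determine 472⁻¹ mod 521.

521 = 1·472 + 49
472 = 9·49 + 31
49 = 1·31 + 18
31 = 1·18 + 13
18 = 1·13 + 5
13 = 2·5 + 3
5 = 1·3 + 2
3 = 1·2 + 1
2 = 2·1 + 0
gcd(472, 521) = 1, so the inverse exists.
Back-substitute for 1:
1 = 1·3 − 1·2
  = −1·5 + 2·3
  = 2·13 − 5·5
  = −5·18 + 7·13
  = 7·31 − 12·18
  = −12·49 + 19·31
  = 19·472 − 183·49
  = −183·521 + 202·472
So 472⁻¹ ≡ 202 (mod 521).

202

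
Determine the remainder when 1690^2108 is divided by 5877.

By square-and-multiply:
2108 in binary is 100000111100, i.e. 2108 = 2048 + 32 + 16 + 8 + 4.
1690^1 ≡ 1690 (mod 5877)
1690^2 ≡ 1690^2 = 2856100 ≡ 5755 (mod 5877)
1690^4 ≡ 5755^2 = 33120025 ≡ 3130 (mod 5877)
1690^8 ≡ 3130^2 = 9796900 ≡ 5818 (mod 5877)
1690^16 ≡ 5818^2 = 33849124 ≡ 3481 (mod 5877)
1690^32 ≡ 3481^2 = 12117361 ≡ 4864 (mod 5877)
1690^64 ≡ 4864^2 = 23658496 ≡ 3571 (mod 5877)
1690^128 ≡ 3571^2 = 12752041 ≡ 4828 (mod 5877)
1690^256 ≡ 4828^2 = 23309584 ≡ 1402 (mod 5877)
1690^512 ≡ 1402^2 = 1965604 ≡ 2686 (mod 5877)
1690^1024 ≡ 2686^2 = 7214596 ≡ 3517 (mod 5877)
1690^2048 ≡ 3517^2 = 12369289 ≡ 4081 (mod 5877)
1690^2108 = 1690^2048 · 1690^32 · 1690^16 · 1690^8 · 1690^4 ≡ 4081 · 4864 · 3481 · 5818 · 3130 (mod 5877).
Accumulate the product:
4081 · 4864 = 19849984 ≡ 3355
3355 · 3481 = 11678755 ≡ 1156
1156 · 5818 = 6725608 ≡ 2320
2320 · 3130 = 7261600 ≡ 3505

3505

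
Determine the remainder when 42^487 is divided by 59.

By square-and-multiply:
487 in binary is 111100111, i.e. 487 = 256 + 128 + 64 + 32 + 4 + 2 + 1.
42^1 ≡ 42 (mod 59)
42^2 ≡ 42^2 = 1764 ≡ 53 (mod 59)
42^4 ≡ 53^2 = 2809 ≡ 36 (mod 59)
42^8 ≡ 36^2 = 1296 ≡ 57 (mod 59)
42^16 ≡ 57^2 = 3249 ≡ 4 (mod 59)
42^32 ≡ 4^2 = 16 (mod 59)
42^64 ≡ 16^2 = 256 ≡ 20 (mod 59)
42^128 ≡ 20^2 = 400 ≡ 46 (mod 59)
42^256 ≡ 46^2 = 2116 ≡ 51 (mod 59)
42^487 = 42^256 × 42^128 × 42^64 × 42^32 × 42^4 × 42^2 × 42^1 ≡ 51 × 46 × 20 × 16 × 36 × 53 × 42 (mod 59).
Accumulate the product:
51 × 46 = 2346 ≡ 45
45 × 20 = 900 ≡ 15
15 × 16 = 240 ≡ 4
4 × 36 = 144 ≡ 26
26 × 53 = 1378 ≡ 21
21 × 42 = 882 ≡ 56

56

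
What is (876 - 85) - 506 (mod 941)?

876 - 85 = 791
791 - 506 = 285

285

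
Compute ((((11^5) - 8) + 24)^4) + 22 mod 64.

7

(11)^5 ≡ 27 (mod 64)
27 - 8 = 19
19 + 24 = 43
(43)^4 ≡ 49 (mod 64)
49 + 22 = 71 ≡ 7 (mod 64)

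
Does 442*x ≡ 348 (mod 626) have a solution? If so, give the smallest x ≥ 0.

141

gcd(442, 626) = 2, and 2 | 348, so solutions exist.
Divide through by 2: 221*x ≡ 174 mod 313.
221⁻¹ ≡ 17 (mod 313).
x ≡ 17*174 ≡ 141 (mod 313).
The smallest non-negative solution is x = 141.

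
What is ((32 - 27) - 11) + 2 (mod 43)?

39

32 - 27 = 5
5 - 11 = -6 ≡ 37 (mod 43)
37 + 2 = 39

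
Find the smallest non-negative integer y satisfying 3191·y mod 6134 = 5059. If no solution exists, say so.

115

gcd(3191, 6134) = 1, so a unique solution mod 6134 exists.
3191⁻¹ ≡ 5763 (mod 6134).
y ≡ 5763·5059 ≡ 115 (mod 6134).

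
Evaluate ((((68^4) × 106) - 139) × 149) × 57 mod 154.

(68)^4 ≡ 16 (mod 154)
16 × 106 = 1696 ≡ 2 (mod 154)
2 - 139 = -137 ≡ 17 (mod 154)
17 × 149 = 2533 ≡ 69 (mod 154)
69 × 57 = 3933 ≡ 83 (mod 154)

83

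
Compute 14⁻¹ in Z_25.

9

Apply the Euclidean algorithm and back-substitute:
25 = 1·14 + 11
14 = 1·11 + 3
11 = 3·3 + 2
3 = 1·2 + 1
2 = 2·1 + 0
gcd(14, 25) = 1, so the inverse exists.
Bézout: 1 = −5·25 + 9·14.
So 14⁻¹ ≡ 9 (mod 25).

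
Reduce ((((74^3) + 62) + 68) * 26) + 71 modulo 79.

43

(74)^3 ≡ 33 (mod 79)
33 + 62 = 95 ≡ 16 (mod 79)
16 + 68 = 84 ≡ 5 (mod 79)
5 * 26 = 130 ≡ 51 (mod 79)
51 + 71 = 122 ≡ 43 (mod 79)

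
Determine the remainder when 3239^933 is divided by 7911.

836

Compute successive squares:
933 in binary is 1110100101, i.e. 933 = 512 + 256 + 128 + 32 + 4 + 1.
3239^1 ≡ 3239 (mod 7911)
3239^2 ≡ 3239^2 = 10491121 ≡ 1135 (mod 7911)
3239^4 ≡ 1135^2 = 1288225 ≡ 6643 (mod 7911)
3239^8 ≡ 6643^2 = 44129449 ≡ 1891 (mod 7911)
3239^16 ≡ 1891^2 = 3575881 ≡ 109 (mod 7911)
3239^32 ≡ 109^2 = 11881 ≡ 3970 (mod 7911)
3239^64 ≡ 3970^2 = 15760900 ≡ 2188 (mod 7911)
3239^128 ≡ 2188^2 = 4787344 ≡ 1189 (mod 7911)
3239^256 ≡ 1189^2 = 1413721 ≡ 5563 (mod 7911)
3239^512 ≡ 5563^2 = 30946969 ≡ 7048 (mod 7911)
3239^933 = 3239^512 · 3239^256 · 3239^128 · 3239^32 · 3239^4 · 3239^1 ≡ 7048 · 5563 · 1189 · 3970 · 6643 · 3239 (mod 7911).
Accumulate the product:
7048 · 5563 = 39208024 ≡ 1108
1108 · 1189 = 1317412 ≡ 4186
4186 · 3970 = 16618420 ≡ 5320
5320 · 6643 = 35340760 ≡ 2323
2323 · 3239 = 7524197 ≡ 836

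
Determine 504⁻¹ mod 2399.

119

Apply the Euclidean algorithm and back-substitute:
2399 = 4·504 + 383
504 = 1·383 + 121
383 = 3·121 + 20
121 = 6·20 + 1
20 = 20·1 + 0
gcd(504, 2399) = 1, so the inverse exists.
Bézout: 1 = −25·2399 + 119·504.
So 504⁻¹ ≡ 119 (mod 2399).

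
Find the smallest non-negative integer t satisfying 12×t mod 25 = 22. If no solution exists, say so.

gcd(12, 25) = 1, so a unique solution mod 25 exists.
12⁻¹ ≡ 23 (mod 25).
t ≡ 23×22 ≡ 6 (mod 25).

6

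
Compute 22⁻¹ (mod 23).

Apply the Euclidean algorithm and back-substitute:
23 = 1·22 + 1
22 = 22·1 + 0
gcd(22, 23) = 1, so the inverse exists.
Back-substitute for 1:
1 = 1·23 − 1·22
So 22⁻¹ ≡ −1 ≡ 22 (mod 23).

22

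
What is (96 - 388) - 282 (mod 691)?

117

96 - 388 = -292 ≡ 399 (mod 691)
399 - 282 = 117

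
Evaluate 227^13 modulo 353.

Using repeated squaring:
13 in binary is 1101, i.e. 13 = 8 + 4 + 1.
227^1 ≡ 227 (mod 353)
227^2 ≡ 227^2 = 51529 ≡ 344 (mod 353)
227^4 ≡ 344^2 = 118336 ≡ 81 (mod 353)
227^8 ≡ 81^2 = 6561 ≡ 207 (mod 353)
227^13 = 227^8 * 227^4 * 227^1 ≡ 207 * 81 * 227 (mod 353).
Accumulate the product:
207 * 81 = 16767 ≡ 176
176 * 227 = 39952 ≡ 63

63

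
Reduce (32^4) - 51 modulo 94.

49

(32)^4 ≡ 6 (mod 94)
6 - 51 = -45 ≡ 49 (mod 94)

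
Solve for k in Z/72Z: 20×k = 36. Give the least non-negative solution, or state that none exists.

9

gcd(20, 72) = 4, and 4 | 36, so solutions exist.
Divide through by 4: 5×k mod 18 = 9.
5⁻¹ ≡ 11 (mod 18).
k ≡ 11×9 ≡ 9 (mod 18).
The smallest non-negative solution is k = 9.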